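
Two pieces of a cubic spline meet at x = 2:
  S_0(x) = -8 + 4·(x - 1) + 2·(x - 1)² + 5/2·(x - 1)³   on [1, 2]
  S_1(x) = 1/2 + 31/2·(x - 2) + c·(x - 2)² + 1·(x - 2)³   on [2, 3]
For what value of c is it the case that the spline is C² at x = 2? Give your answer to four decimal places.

9.5000

S_0''(x) = 4 + 15·(x - 1), so S_0''(2) = 19. On the right, S_1''(2) = 2c, so c = 19/2.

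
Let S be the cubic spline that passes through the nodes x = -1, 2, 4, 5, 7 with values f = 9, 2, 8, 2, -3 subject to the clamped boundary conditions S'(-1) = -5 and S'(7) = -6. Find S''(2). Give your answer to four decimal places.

Write M_i for S''(x_i). With h_i = 3, 2, 1, 2 and divided differences Δ_i = -7/3, 3, -6, -5/2, the continuity of S' gives the tridiagonal system
  3·M_0 + 10·M_1 + 2·M_2 = 6(Δ_1 - Δ_0) = 32
  2·M_1 + 6·M_2 + 1·M_3 = 6(Δ_2 - Δ_1) = -54
  1·M_2 + 6·M_3 + 2·M_4 = 6(Δ_3 - Δ_2) = 21
Clamped end conditions give two more equations: 2h_0·M_0 + h_0·M_1 = 6(Δ_0 - S'(-1)) = 16 and h_3·M_3 + 2h_3·M_4 = 6(S'(7) - Δ_3) = -21.
Solving: M_0 = -91/453, M_1 = 866/151, M_2 = -3737/302, M_3 = 1325/151, M_4 = -5821/604.

5.7351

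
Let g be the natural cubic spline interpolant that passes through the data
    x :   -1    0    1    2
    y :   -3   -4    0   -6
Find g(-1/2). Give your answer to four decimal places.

Write σ_i for g''(x_i). With h_i = 1, 1, 1 and divided differences Δ_i = -1, 4, -6, the continuity of g' gives the tridiagonal system
  1·σ_0 + 4·σ_1 + 1·σ_2 = 6(Δ_1 - Δ_0) = 30
  1·σ_1 + 4·σ_2 + 1·σ_3 = 6(Δ_2 - Δ_1) = -60
Natural end conditions: σ_0 = σ_3 = 0.
Hence σ_0 = 0, σ_1 = 12, σ_2 = -18, σ_3 = 0.
On [-1, 0], g(x) = -3 - 3·(x + 1) + 0·(x + 1)² + 2·(x + 1)³.
With (x + 1) = 1/2: g(-1/2) = -17/4.

-4.2500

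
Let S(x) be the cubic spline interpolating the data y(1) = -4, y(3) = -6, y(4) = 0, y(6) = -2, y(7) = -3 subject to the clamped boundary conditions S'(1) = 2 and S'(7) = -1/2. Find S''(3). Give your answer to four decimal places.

Let M_i = S''(x_i). Step sizes h_i = 2, 1, 2, 1; slopes of the chords Δ_i = (y_(i+1) - y_i)/h_i = -1, 6, -1, -1.
  2·M_0 + 6·M_1 + 1·M_2 = 6(Δ_1 - Δ_0) = 42
  1·M_1 + 6·M_2 + 2·M_3 = 6(Δ_2 - Δ_1) = -42
  2·M_2 + 6·M_3 + 1·M_4 = 6(Δ_3 - Δ_2) = 0
Clamped end conditions give two more equations: 2h_0·M_0 + h_0·M_1 = 6(Δ_0 - S'(1)) = -18 and h_3·M_3 + 2h_3·M_4 = 6(S'(7) - Δ_3) = 3.
Solving: M_0 = -1975/186, M_1 = 1138/93, M_2 = -947/93, M_3 = 319/93, M_4 = -20/93.

12.2366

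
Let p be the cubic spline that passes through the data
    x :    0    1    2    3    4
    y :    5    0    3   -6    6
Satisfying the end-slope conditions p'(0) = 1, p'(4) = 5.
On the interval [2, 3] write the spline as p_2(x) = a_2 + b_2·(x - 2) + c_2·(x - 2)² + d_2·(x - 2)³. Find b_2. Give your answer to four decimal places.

-4.9286

Put σ_i = p'' at the i-th knot. Here h = (1, 1, 1, 1) and Δ = (-5, 3, -9, 12), so the interior equations h_(i-1)·σ_(i-1) + 2(h_(i-1)+h_i)·σ_i + h_i·σ_(i+1) = 6(Δ_i − Δ_(i-1)) read
  1·σ_0 + 4·σ_1 + 1·σ_2 = 6(Δ_1 - Δ_0) = 48
  1·σ_1 + 4·σ_2 + 1·σ_3 = 6(Δ_2 - Δ_1) = -72
  1·σ_2 + 4·σ_3 + 1·σ_4 = 6(Δ_3 - Δ_2) = 126
Clamped end conditions give two more equations: 2h_0·σ_0 + h_0·σ_1 = 6(Δ_0 - p'(0)) = -36 and h_3·σ_3 + 2h_3·σ_4 = 6(p'(4) - Δ_3) = -42.
Solving: σ_0 = -923/28, σ_1 = 419/14, σ_2 = -155/4, σ_3 = 743/14, σ_4 = -1331/28.
On [2, 3], with p_2(x) = a_2 + b_2·(x - 2) + c_2·(x - 2)² + d_2·(x - 2)³: c_2 = σ_2/2 = -155/8, d_2 = (σ_3 - σ_2)/(6h_2) = 857/56, b_2 = Δ_2 - h_2(2σ_2 + σ_3)/6 = -69/14.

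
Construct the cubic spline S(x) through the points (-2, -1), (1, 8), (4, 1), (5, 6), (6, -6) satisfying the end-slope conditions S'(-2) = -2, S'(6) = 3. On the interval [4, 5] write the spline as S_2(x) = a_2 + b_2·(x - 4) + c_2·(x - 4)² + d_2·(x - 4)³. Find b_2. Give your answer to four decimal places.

Write M_i for S''(x_i). With h_i = 3, 3, 1, 1 and divided differences Δ_i = 3, -7/3, 5, -12, the continuity of S' gives the tridiagonal system
  3·M_0 + 12·M_1 + 3·M_2 = 6(Δ_1 - Δ_0) = -32
  3·M_1 + 8·M_2 + 1·M_3 = 6(Δ_2 - Δ_1) = 44
  1·M_2 + 4·M_3 + 1·M_4 = 6(Δ_3 - Δ_2) = -102
Clamped end conditions give two more equations: 2h_0·M_0 + h_0·M_1 = 6(Δ_0 - S'(-2)) = 30 and h_3·M_3 + 2h_3·M_4 = 6(S'(6) - Δ_3) = 90.
Forward elimination and back-substitution give M_0 = 391/42, M_1 = -181/21, M_2 = 29/2, M_3 = -323/7, M_4 = 953/14.
On [4, 5], with S_2(x) = a_2 + b_2·(x - 4) + c_2·(x - 4)² + d_2·(x - 4)³: c_2 = M_2/2 = 29/4, d_2 = (M_3 - M_2)/(6h_2) = -283/28, b_2 = Δ_2 - h_2(2M_2 + M_3)/6 = 55/7.

7.8571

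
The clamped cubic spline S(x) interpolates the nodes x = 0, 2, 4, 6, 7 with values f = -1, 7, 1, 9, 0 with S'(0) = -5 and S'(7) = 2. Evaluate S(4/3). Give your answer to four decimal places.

Put M_i = S'' at the i-th knot. Here h = (2, 2, 2, 1) and Δ = (4, -3, 4, -9), so the interior equations h_(i-1)·M_(i-1) + 2(h_(i-1)+h_i)·M_i + h_i·M_(i+1) = 6(Δ_i − Δ_(i-1)) read
  2·M_0 + 8·M_1 + 2·M_2 = 6(Δ_1 - Δ_0) = -42
  2·M_1 + 8·M_2 + 2·M_3 = 6(Δ_2 - Δ_1) = 42
  2·M_2 + 6·M_3 + 1·M_4 = 6(Δ_3 - Δ_2) = -78
Clamped end conditions give two more equations: 2h_0·M_0 + h_0·M_1 = 6(Δ_0 - S'(0)) = 54 and h_3·M_3 + 2h_3·M_4 = 6(S'(7) - Δ_3) = 66.
Solving the tridiagonal system: M_0 = 886/43, M_1 = -611/43, M_2 = 655/43, M_3 = -1106/43, M_4 = 1972/43.
On [0, 2], S(x) = -1 - 5·x + 443/43·x² - 499/172·x³.
With x = 4/3: S(4/3) = 4379/1161.

3.7717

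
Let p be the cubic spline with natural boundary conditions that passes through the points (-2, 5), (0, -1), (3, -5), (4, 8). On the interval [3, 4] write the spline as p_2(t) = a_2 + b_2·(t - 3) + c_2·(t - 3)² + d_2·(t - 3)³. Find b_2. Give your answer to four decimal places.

9.1033

Write σ_i for p''(x_i). With h_i = 2, 3, 1 and divided differences Δ_i = -3, -4/3, 13, the continuity of p' gives the tridiagonal system
  2·σ_0 + 10·σ_1 + 3·σ_2 = 6(Δ_1 - Δ_0) = 10
  3·σ_1 + 8·σ_2 + 1·σ_3 = 6(Δ_2 - Δ_1) = 86
Natural end conditions: σ_0 = σ_3 = 0.
Solving the tridiagonal system: σ_0 = 0, σ_1 = -178/71, σ_2 = 830/71, σ_3 = 0.
On [3, 4], with p_2(t) = a_2 + b_2·(t - 3) + c_2·(t - 3)² + d_2·(t - 3)³: c_2 = σ_2/2 = 415/71, d_2 = (σ_3 - σ_2)/(6h_2) = -415/213, b_2 = Δ_2 - h_2(2σ_2 + σ_3)/6 = 1939/213.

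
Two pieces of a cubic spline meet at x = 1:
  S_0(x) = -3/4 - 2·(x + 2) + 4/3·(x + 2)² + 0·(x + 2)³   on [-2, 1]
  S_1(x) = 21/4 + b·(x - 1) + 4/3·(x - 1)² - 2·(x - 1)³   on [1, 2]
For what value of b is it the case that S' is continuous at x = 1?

6

S_0'(x) = -2 + 8/3·(x + 2) + 0·(x + 2)², so S_0'(1) = 6. On the right, S_1'(1) = b, so b = 6.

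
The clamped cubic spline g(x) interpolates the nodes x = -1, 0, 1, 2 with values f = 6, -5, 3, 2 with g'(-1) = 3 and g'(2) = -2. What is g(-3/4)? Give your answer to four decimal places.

Write M_i for g''(x_i). With h_i = 1, 1, 1 and divided differences Δ_i = -11, 8, -1, the continuity of g' gives the tridiagonal system
  1·M_0 + 4·M_1 + 1·M_2 = 6(Δ_1 - Δ_0) = 114
  1·M_1 + 4·M_2 + 1·M_3 = 6(Δ_2 - Δ_1) = -54
Clamped end conditions give two more equations: 2h_0·M_0 + h_0·M_1 = 6(Δ_0 - g'(-1)) = -84 and h_2·M_2 + 2h_2·M_3 = 6(g'(2) - Δ_2) = -6.
Solving the tridiagonal system: M_0 = -1028/15, M_1 = 796/15, M_2 = -446/15, M_3 = 178/15.
On [-1, 0], g(x) = 6 + 3·(x + 1) - 514/15·(x + 1)² + 304/15·(x + 1)³.
With (x + 1) = 1/4: g(-3/4) = 197/40.

4.9250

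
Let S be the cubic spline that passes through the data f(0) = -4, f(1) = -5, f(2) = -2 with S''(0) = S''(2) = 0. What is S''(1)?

Let M_i = S''(x_i). Step sizes h_i = 1, 1; slopes of the chords Δ_i = (y_(i+1) - y_i)/h_i = -1, 3.
  1·M_0 + 4·M_1 + 1·M_2 = 6(Δ_1 - Δ_0) = 24
Natural end conditions: M_0 = M_2 = 0.
Hence M_0 = 0, M_1 = 6, M_2 = 0.

6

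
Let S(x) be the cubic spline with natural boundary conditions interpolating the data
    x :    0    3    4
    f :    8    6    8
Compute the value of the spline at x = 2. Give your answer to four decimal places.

Write M_i for S''(x_i). With h_i = 3, 1 and divided differences Δ_i = -2/3, 2, the continuity of S' gives the tridiagonal system
  3·M_0 + 8·M_1 + 1·M_2 = 6(Δ_1 - Δ_0) = 16
Natural end conditions: M_0 = M_2 = 0.
Hence M_0 = 0, M_1 = 2, M_2 = 0.
On [0, 3], S(x) = 8 - 5/3·x + 0·x² + 1/9·x³.
With x = 2: S(2) = 50/9.

5.5556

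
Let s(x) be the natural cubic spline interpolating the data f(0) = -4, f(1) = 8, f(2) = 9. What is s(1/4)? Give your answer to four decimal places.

With M_i denoting the second derivative at x_i, h_i = 1, 1, and Δ_i = (y_(i+1) − y_i)/h_i = 12, 1:
  1·M_0 + 4·M_1 + 1·M_2 = 6(Δ_1 - Δ_0) = -66
Natural end conditions: M_0 = M_2 = 0.
Forward elimination and back-substitution give M_0 = 0, M_1 = -33/2, M_2 = 0.
On [0, 1], s(x) = -4 + 59/4·x + 0·x² - 11/4·x³.
With x = 1/4: s(1/4) = -91/256.

-0.3555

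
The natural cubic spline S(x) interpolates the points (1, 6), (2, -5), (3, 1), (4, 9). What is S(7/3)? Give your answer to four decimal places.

-4.4519

Let M_i = S''(x_i). Step sizes h_i = 1, 1, 1; slopes of the chords Δ_i = (y_(i+1) - y_i)/h_i = -11, 6, 8.
  1·M_0 + 4·M_1 + 1·M_2 = 6(Δ_1 - Δ_0) = 102
  1·M_1 + 4·M_2 + 1·M_3 = 6(Δ_2 - Δ_1) = 12
Natural end conditions: M_0 = M_3 = 0.
Hence M_0 = 0, M_1 = 132/5, M_2 = -18/5, M_3 = 0.
On [2, 3], S(x) = -5 - 11/5·(x - 2) + 66/5·(x - 2)² - 5·(x - 2)³.
With (x - 2) = 1/3: S(7/3) = -601/135.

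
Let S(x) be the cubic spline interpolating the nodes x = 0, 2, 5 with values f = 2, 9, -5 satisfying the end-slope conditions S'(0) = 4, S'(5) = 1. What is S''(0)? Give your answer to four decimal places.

3.5500

Write σ_i for S''(x_i). With h_i = 2, 3 and divided differences Δ_i = 7/2, -14/3, the continuity of S' gives the tridiagonal system
  2·σ_0 + 10·σ_1 + 3·σ_2 = 6(Δ_1 - Δ_0) = -49
Clamped end conditions give two more equations: 2h_0·σ_0 + h_0·σ_1 = 6(Δ_0 - S'(0)) = -3 and h_1·σ_1 + 2h_1·σ_2 = 6(S'(5) - Δ_1) = 34.
Hence σ_0 = 71/20, σ_1 = -43/5, σ_2 = 299/30.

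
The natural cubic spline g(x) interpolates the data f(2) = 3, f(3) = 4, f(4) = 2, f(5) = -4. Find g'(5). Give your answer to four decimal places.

-6.8667

With M_i denoting the second derivative at x_i, h_i = 1, 1, 1, and Δ_i = (y_(i+1) − y_i)/h_i = 1, -2, -6:
  1·M_0 + 4·M_1 + 1·M_2 = 6(Δ_1 - Δ_0) = -18
  1·M_1 + 4·M_2 + 1·M_3 = 6(Δ_2 - Δ_1) = -24
Natural end conditions: M_0 = M_3 = 0.
Solving: M_0 = 0, M_1 = -16/5, M_2 = -26/5, M_3 = 0.
On [4, 5], g'(x) = b_2 + 2c_2·(x - 4) + 3d_2·(x - 4)² with b_2 = Δ_2 - h_2(2M_2 + M_3)/6 = -64/15, c_2 = M_2/2 = -13/5, d_2 = (M_3 - M_2)/(6h_2) = 13/15. So g'(5) = -103/15.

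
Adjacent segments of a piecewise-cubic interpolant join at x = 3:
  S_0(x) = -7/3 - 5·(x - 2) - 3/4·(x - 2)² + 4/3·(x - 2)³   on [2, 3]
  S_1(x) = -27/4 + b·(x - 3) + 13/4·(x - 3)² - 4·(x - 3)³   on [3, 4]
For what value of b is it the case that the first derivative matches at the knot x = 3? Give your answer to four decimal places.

-2.5000

S_0'(x) = -5 - 3/2·(x - 2) + 4·(x - 2)², so S_0'(3) = -5/2. On the right, S_1'(3) = b, so b = -5/2.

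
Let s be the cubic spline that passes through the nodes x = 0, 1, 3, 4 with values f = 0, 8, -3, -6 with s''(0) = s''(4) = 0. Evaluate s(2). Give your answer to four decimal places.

4.5625

Let σ_i = s''(x_i). Step sizes h_i = 1, 2, 1; slopes of the chords Δ_i = (y_(i+1) - y_i)/h_i = 8, -11/2, -3.
  1·σ_0 + 6·σ_1 + 2·σ_2 = 6(Δ_1 - Δ_0) = -81
  2·σ_1 + 6·σ_2 + 1·σ_3 = 6(Δ_2 - Δ_1) = 15
Natural end conditions: σ_0 = σ_3 = 0.
Solving the tridiagonal system: σ_0 = 0, σ_1 = -129/8, σ_2 = 63/8, σ_3 = 0.
On [1, 3], s(x) = 8 + 21/8·(x - 1) - 129/16·(x - 1)² + 2·(x - 1)³.
With (x - 1) = 1: s(2) = 73/16.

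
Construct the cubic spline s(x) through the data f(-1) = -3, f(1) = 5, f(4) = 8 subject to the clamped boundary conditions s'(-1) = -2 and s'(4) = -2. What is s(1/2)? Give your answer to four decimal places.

2.1000

Let M_i = s''(x_i). Step sizes h_i = 2, 3; slopes of the chords Δ_i = (y_(i+1) - y_i)/h_i = 4, 1.
  2·M_0 + 10·M_1 + 3·M_2 = 6(Δ_1 - Δ_0) = -18
Clamped end conditions give two more equations: 2h_0·M_0 + h_0·M_1 = 6(Δ_0 - s'(-1)) = 36 and h_1·M_1 + 2h_1·M_2 = 6(s'(4) - Δ_1) = -18.
Solving the tridiagonal system: M_0 = 54/5, M_1 = -18/5, M_2 = -6/5.
On [-1, 1], s(x) = -3 - 2·(x + 1) + 27/5·(x + 1)² - 6/5·(x + 1)³.
With (x + 1) = 3/2: s(1/2) = 21/10.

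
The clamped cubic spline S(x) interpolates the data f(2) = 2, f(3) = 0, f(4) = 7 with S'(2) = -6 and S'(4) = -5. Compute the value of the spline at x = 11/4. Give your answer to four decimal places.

Put m_i = S'' at the i-th knot. Here h = (1, 1) and Δ = (-2, 7), so the interior equations h_(i-1)·m_(i-1) + 2(h_(i-1)+h_i)·m_i + h_i·m_(i+1) = 6(Δ_i − Δ_(i-1)) read
  1·m_0 + 4·m_1 + 1·m_2 = 6(Δ_1 - Δ_0) = 54
Clamped end conditions give two more equations: 2h_0·m_0 + h_0·m_1 = 6(Δ_0 - S'(2)) = 24 and h_1·m_1 + 2h_1·m_2 = 6(S'(4) - Δ_1) = -72.
Solving the tridiagonal system: m_0 = -1, m_1 = 26, m_2 = -49.
On [2, 3], S(x) = 2 - 6·(x - 2) - 1/2·(x - 2)² + 9/2·(x - 2)³.
With (x - 2) = 3/4: S(11/4) = -113/128.

-0.8828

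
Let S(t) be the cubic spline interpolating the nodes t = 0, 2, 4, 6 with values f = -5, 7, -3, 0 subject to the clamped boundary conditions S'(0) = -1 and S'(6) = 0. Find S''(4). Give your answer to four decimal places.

Put M_i = S'' at the i-th knot. Here h = (2, 2, 2) and Δ = (6, -5, 3/2), so the interior equations h_(i-1)·M_(i-1) + 2(h_(i-1)+h_i)·M_i + h_i·M_(i+1) = 6(Δ_i − Δ_(i-1)) read
  2·M_0 + 8·M_1 + 2·M_2 = 6(Δ_1 - Δ_0) = -66
  2·M_1 + 8·M_2 + 2·M_3 = 6(Δ_2 - Δ_1) = 39
Clamped end conditions give two more equations: 2h_0·M_0 + h_0·M_1 = 6(Δ_0 - S'(0)) = 42 and h_2·M_2 + 2h_2·M_3 = 6(S'(6) - Δ_2) = -9.
Forward elimination and back-substitution give M_0 = 547/30, M_1 = -232/15, M_2 = 319/30, M_3 = -227/30.

10.6333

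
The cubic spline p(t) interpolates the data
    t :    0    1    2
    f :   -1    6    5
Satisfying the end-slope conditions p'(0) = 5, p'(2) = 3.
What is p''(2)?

23

Put m_i = p'' at the i-th knot. Here h = (1, 1) and Δ = (7, -1), so the interior equations h_(i-1)·m_(i-1) + 2(h_(i-1)+h_i)·m_i + h_i·m_(i+1) = 6(Δ_i − Δ_(i-1)) read
  1·m_0 + 4·m_1 + 1·m_2 = 6(Δ_1 - Δ_0) = -48
Clamped end conditions give two more equations: 2h_0·m_0 + h_0·m_1 = 6(Δ_0 - p'(0)) = 12 and h_1·m_1 + 2h_1·m_2 = 6(p'(2) - Δ_1) = 24.
Solving: m_0 = 17, m_1 = -22, m_2 = 23.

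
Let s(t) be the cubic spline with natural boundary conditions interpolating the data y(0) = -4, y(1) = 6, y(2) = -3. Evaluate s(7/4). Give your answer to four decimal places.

Put m_i = s'' at the i-th knot. Here h = (1, 1) and Δ = (10, -9), so the interior equations h_(i-1)·m_(i-1) + 2(h_(i-1)+h_i)·m_i + h_i·m_(i+1) = 6(Δ_i − Δ_(i-1)) read
  1·m_0 + 4·m_1 + 1·m_2 = 6(Δ_1 - Δ_0) = -114
Natural end conditions: m_0 = m_2 = 0.
Solving: m_0 = 0, m_1 = -57/2, m_2 = 0.
On [1, 2], s(t) = 6 + 1/2·(t - 1) - 57/4·(t - 1)² + 19/4·(t - 1)³.
With (t - 1) = 3/4: s(7/4) = 93/256.

0.3633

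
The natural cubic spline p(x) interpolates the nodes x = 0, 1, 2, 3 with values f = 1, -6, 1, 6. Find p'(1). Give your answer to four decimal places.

0.7333

Put M_i = p'' at the i-th knot. Here h = (1, 1, 1) and Δ = (-7, 7, 5), so the interior equations h_(i-1)·M_(i-1) + 2(h_(i-1)+h_i)·M_i + h_i·M_(i+1) = 6(Δ_i − Δ_(i-1)) read
  1·M_0 + 4·M_1 + 1·M_2 = 6(Δ_1 - Δ_0) = 84
  1·M_1 + 4·M_2 + 1·M_3 = 6(Δ_2 - Δ_1) = -12
Natural end conditions: M_0 = M_3 = 0.
Forward elimination and back-substitution give M_0 = 0, M_1 = 116/5, M_2 = -44/5, M_3 = 0.
On [1, 2], p'(x) = b_1 + 2c_1·(x - 1) + 3d_1·(x - 1)² with b_1 = Δ_1 - h_1(2M_1 + M_2)/6 = 11/15, c_1 = M_1/2 = 58/5, d_1 = (M_2 - M_1)/(6h_1) = -16/3. So p'(1) = 11/15.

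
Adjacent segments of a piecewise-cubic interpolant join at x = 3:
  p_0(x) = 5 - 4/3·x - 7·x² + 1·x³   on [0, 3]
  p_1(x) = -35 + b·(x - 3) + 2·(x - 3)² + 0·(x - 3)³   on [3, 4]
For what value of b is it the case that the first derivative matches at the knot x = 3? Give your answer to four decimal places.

p_0'(x) = -4/3 - 14·x + 3·x², so p_0'(3) = -49/3. On the right, p_1'(3) = b, so b = -49/3.

-16.3333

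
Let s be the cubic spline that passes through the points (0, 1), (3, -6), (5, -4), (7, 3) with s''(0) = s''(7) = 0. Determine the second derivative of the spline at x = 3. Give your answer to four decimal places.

Put σ_i = s'' at the i-th knot. Here h = (3, 2, 2) and Δ = (-7/3, 1, 7/2), so the interior equations h_(i-1)·σ_(i-1) + 2(h_(i-1)+h_i)·σ_i + h_i·σ_(i+1) = 6(Δ_i − Δ_(i-1)) read
  3·σ_0 + 10·σ_1 + 2·σ_2 = 6(Δ_1 - Δ_0) = 20
  2·σ_1 + 8·σ_2 + 2·σ_3 = 6(Δ_2 - Δ_1) = 15
Natural end conditions: σ_0 = σ_3 = 0.
Hence σ_0 = 0, σ_1 = 65/38, σ_2 = 55/38, σ_3 = 0.

1.7105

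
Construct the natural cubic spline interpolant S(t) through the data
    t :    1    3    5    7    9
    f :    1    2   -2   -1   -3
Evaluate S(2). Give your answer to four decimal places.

With M_i denoting the second derivative at x_i, h_i = 2, 2, 2, 2, and Δ_i = (y_(i+1) − y_i)/h_i = 1/2, -2, 1/2, -1:
  2·M_0 + 8·M_1 + 2·M_2 = 6(Δ_1 - Δ_0) = -15
  2·M_1 + 8·M_2 + 2·M_3 = 6(Δ_2 - Δ_1) = 15
  2·M_2 + 8·M_3 + 2·M_4 = 6(Δ_3 - Δ_2) = -9
Natural end conditions: M_0 = M_4 = 0.
Hence M_0 = 0, M_1 = -21/8, M_2 = 3, M_3 = -15/8, M_4 = 0.
On [1, 3], S(t) = 1 + 11/8·(t - 1) + 0·(t - 1)² - 7/32·(t - 1)³.
With (t - 1) = 1: S(2) = 69/32.

2.1563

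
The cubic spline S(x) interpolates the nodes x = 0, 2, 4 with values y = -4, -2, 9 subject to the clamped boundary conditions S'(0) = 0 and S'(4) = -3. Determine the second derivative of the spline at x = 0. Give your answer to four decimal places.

Let M_i = S''(x_i). Step sizes h_i = 2, 2; slopes of the chords Δ_i = (y_(i+1) - y_i)/h_i = 1, 11/2.
  2·M_0 + 8·M_1 + 2·M_2 = 6(Δ_1 - Δ_0) = 27
Clamped end conditions give two more equations: 2h_0·M_0 + h_0·M_1 = 6(Δ_0 - S'(0)) = 6 and h_1·M_1 + 2h_1·M_2 = 6(S'(4) - Δ_1) = -51.
Solving the tridiagonal system: M_0 = -21/8, M_1 = 33/4, M_2 = -135/8.

-2.6250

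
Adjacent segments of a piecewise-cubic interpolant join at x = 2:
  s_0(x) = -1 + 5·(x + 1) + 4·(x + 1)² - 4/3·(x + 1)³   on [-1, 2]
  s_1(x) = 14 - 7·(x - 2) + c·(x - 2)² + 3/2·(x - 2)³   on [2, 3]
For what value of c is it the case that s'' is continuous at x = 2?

s_0''(x) = 8 - 8·(x + 1), so s_0''(2) = -16. On the right, s_1''(2) = 2c, so c = -8.

-8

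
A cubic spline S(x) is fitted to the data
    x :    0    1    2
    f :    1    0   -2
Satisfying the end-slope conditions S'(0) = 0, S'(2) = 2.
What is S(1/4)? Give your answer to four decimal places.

0.9727

Let M_i = S''(x_i). Step sizes h_i = 1, 1; slopes of the chords Δ_i = (y_(i+1) - y_i)/h_i = -1, -2.
  1·M_0 + 4·M_1 + 1·M_2 = 6(Δ_1 - Δ_0) = -6
Clamped end conditions give two more equations: 2h_0·M_0 + h_0·M_1 = 6(Δ_0 - S'(0)) = -6 and h_1·M_1 + 2h_1·M_2 = 6(S'(2) - Δ_1) = 24.
Hence M_0 = -1/2, M_1 = -5, M_2 = 29/2.
On [0, 1], S(x) = 1 + 0·x - 1/4·x² - 3/4·x³.
With x = 1/4: S(1/4) = 249/256.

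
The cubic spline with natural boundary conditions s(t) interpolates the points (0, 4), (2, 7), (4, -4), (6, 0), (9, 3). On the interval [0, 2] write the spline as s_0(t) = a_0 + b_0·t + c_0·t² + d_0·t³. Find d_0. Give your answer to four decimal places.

With M_i denoting the second derivative at x_i, h_i = 2, 2, 2, 3, and Δ_i = (y_(i+1) − y_i)/h_i = 3/2, -11/2, 2, 1:
  2·M_0 + 8·M_1 + 2·M_2 = 6(Δ_1 - Δ_0) = -42
  2·M_1 + 8·M_2 + 2·M_3 = 6(Δ_2 - Δ_1) = 45
  2·M_2 + 10·M_3 + 3·M_4 = 6(Δ_3 - Δ_2) = -6
Natural end conditions: M_0 = M_4 = 0.
Solving: M_0 = 0, M_1 = -1029/142, M_2 = 567/71, M_3 = -156/71, M_4 = 0.
On [0, 2], with s_0(t) = a_0 + b_0·t + c_0·t² + d_0·t³: c_0 = M_0/2 = 0, d_0 = (M_1 - M_0)/(6h_0) = -343/568, b_0 = Δ_0 - h_0(2M_0 + M_1)/6 = 278/71.

-0.6039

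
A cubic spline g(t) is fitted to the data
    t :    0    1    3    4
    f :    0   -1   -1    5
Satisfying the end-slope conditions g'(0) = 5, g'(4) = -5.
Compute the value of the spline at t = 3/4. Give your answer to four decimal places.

-0.0388

Let M_i = g''(x_i). Step sizes h_i = 1, 2, 1; slopes of the chords Δ_i = (y_(i+1) - y_i)/h_i = -1, 0, 6.
  1·M_0 + 6·M_1 + 2·M_2 = 6(Δ_1 - Δ_0) = 6
  2·M_1 + 6·M_2 + 1·M_3 = 6(Δ_2 - Δ_1) = 36
Clamped end conditions give two more equations: 2h_0·M_0 + h_0·M_1 = 6(Δ_0 - g'(0)) = -36 and h_2·M_2 + 2h_2·M_3 = 6(g'(4) - Δ_2) = -66.
Solving: M_0 = -626/35, M_1 = -8/35, M_2 = 442/35, M_3 = -1376/35.
On [0, 1], g(t) = 0 + 5·t - 313/35·t² + 103/35·t³.
With t = 3/4: g(3/4) = -87/2240.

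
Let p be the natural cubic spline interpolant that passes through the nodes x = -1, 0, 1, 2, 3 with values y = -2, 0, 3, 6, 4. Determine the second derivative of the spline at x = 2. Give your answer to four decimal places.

-7.9286

Write M_i for p''(x_i). With h_i = 1, 1, 1, 1 and divided differences Δ_i = 2, 3, 3, -2, the continuity of p' gives the tridiagonal system
  1·M_0 + 4·M_1 + 1·M_2 = 6(Δ_1 - Δ_0) = 6
  1·M_1 + 4·M_2 + 1·M_3 = 6(Δ_2 - Δ_1) = 0
  1·M_2 + 4·M_3 + 1·M_4 = 6(Δ_3 - Δ_2) = -30
Natural end conditions: M_0 = M_4 = 0.
Hence M_0 = 0, M_1 = 15/14, M_2 = 12/7, M_3 = -111/14, M_4 = 0.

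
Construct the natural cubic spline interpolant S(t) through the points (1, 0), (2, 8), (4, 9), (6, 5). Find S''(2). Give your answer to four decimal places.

-7.5000

Put m_i = S'' at the i-th knot. Here h = (1, 2, 2) and Δ = (8, 1/2, -2), so the interior equations h_(i-1)·m_(i-1) + 2(h_(i-1)+h_i)·m_i + h_i·m_(i+1) = 6(Δ_i − Δ_(i-1)) read
  1·m_0 + 6·m_1 + 2·m_2 = 6(Δ_1 - Δ_0) = -45
  2·m_1 + 8·m_2 + 2·m_3 = 6(Δ_2 - Δ_1) = -15
Natural end conditions: m_0 = m_3 = 0.
Forward elimination and back-substitution give m_0 = 0, m_1 = -15/2, m_2 = 0, m_3 = 0.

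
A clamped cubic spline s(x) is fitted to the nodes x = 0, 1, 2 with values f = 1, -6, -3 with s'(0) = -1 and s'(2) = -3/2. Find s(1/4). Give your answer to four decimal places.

-0.1230

Write σ_i for s''(x_i). With h_i = 1, 1 and divided differences Δ_i = -7, 3, the continuity of s' gives the tridiagonal system
  1·σ_0 + 4·σ_1 + 1·σ_2 = 6(Δ_1 - Δ_0) = 60
Clamped end conditions give two more equations: 2h_0·σ_0 + h_0·σ_1 = 6(Δ_0 - s'(0)) = -36 and h_1·σ_1 + 2h_1·σ_2 = 6(s'(2) - Δ_1) = -27.
Hence σ_0 = -133/4, σ_1 = 61/2, σ_2 = -115/4.
On [0, 1], s(x) = 1 - 1·x - 133/8·x² + 85/8·x³.
With x = 1/4: s(1/4) = -63/512.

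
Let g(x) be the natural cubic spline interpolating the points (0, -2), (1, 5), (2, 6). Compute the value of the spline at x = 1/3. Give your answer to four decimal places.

0.7778

Let σ_i = g''(x_i). Step sizes h_i = 1, 1; slopes of the chords Δ_i = (y_(i+1) - y_i)/h_i = 7, 1.
  1·σ_0 + 4·σ_1 + 1·σ_2 = 6(Δ_1 - Δ_0) = -36
Natural end conditions: σ_0 = σ_2 = 0.
Forward elimination and back-substitution give σ_0 = 0, σ_1 = -9, σ_2 = 0.
On [0, 1], g(x) = -2 + 17/2·x + 0·x² - 3/2·x³.
With x = 1/3: g(1/3) = 7/9.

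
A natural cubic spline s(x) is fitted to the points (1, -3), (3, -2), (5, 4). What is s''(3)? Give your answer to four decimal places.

1.8750

Write M_i for s''(x_i). With h_i = 2, 2 and divided differences Δ_i = 1/2, 3, the continuity of s' gives the tridiagonal system
  2·M_0 + 8·M_1 + 2·M_2 = 6(Δ_1 - Δ_0) = 15
Natural end conditions: M_0 = M_2 = 0.
Hence M_0 = 0, M_1 = 15/8, M_2 = 0.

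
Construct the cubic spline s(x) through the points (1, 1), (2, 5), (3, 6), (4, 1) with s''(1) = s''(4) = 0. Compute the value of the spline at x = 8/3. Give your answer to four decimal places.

6.3037

With M_i denoting the second derivative at x_i, h_i = 1, 1, 1, and Δ_i = (y_(i+1) − y_i)/h_i = 4, 1, -5:
  1·M_0 + 4·M_1 + 1·M_2 = 6(Δ_1 - Δ_0) = -18
  1·M_1 + 4·M_2 + 1·M_3 = 6(Δ_2 - Δ_1) = -36
Natural end conditions: M_0 = M_3 = 0.
Solving the tridiagonal system: M_0 = 0, M_1 = -12/5, M_2 = -42/5, M_3 = 0.
On [2, 3], s(x) = 5 + 16/5·(x - 2) - 6/5·(x - 2)² - 1·(x - 2)³.
With (x - 2) = 2/3: s(8/3) = 851/135.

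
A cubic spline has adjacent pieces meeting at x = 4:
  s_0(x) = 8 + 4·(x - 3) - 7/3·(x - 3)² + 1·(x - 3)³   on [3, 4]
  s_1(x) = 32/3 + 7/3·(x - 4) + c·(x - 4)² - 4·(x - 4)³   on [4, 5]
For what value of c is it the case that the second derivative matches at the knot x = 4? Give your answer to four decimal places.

s_0''(x) = -14/3 + 6·(x - 3), so s_0''(4) = 4/3. On the right, s_1''(4) = 2c, so c = 2/3.

0.6667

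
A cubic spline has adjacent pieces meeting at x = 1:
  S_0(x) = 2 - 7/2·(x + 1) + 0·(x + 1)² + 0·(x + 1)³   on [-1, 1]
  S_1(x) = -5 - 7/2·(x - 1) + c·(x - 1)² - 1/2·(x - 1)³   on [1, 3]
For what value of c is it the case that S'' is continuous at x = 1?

0

S_0''(x) = 0 + 0·(x + 1), so S_0''(1) = 0. On the right, S_1''(1) = 2c, so c = 0.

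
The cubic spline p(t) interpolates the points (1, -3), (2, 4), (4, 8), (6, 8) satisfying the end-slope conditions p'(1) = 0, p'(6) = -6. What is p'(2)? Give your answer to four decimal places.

7.8261

Let σ_i = p''(x_i). Step sizes h_i = 1, 2, 2; slopes of the chords Δ_i = (y_(i+1) - y_i)/h_i = 7, 2, 0.
  1·σ_0 + 6·σ_1 + 2·σ_2 = 6(Δ_1 - Δ_0) = -30
  2·σ_1 + 8·σ_2 + 2·σ_3 = 6(Δ_2 - Δ_1) = -12
Clamped end conditions give two more equations: 2h_0·σ_0 + h_0·σ_1 = 6(Δ_0 - p'(1)) = 42 and h_2·σ_2 + 2h_2·σ_3 = 6(p'(6) - Δ_2) = -36.
Solving: σ_0 = 606/23, σ_1 = -246/23, σ_2 = 90/23, σ_3 = -252/23.
On [2, 4], p'(t) = b_1 + 2c_1·(t - 2) + 3d_1·(t - 2)² with b_1 = Δ_1 - h_1(2σ_1 + σ_2)/6 = 180/23, c_1 = σ_1/2 = -123/23, d_1 = (σ_2 - σ_1)/(6h_1) = 28/23. So p'(2) = 180/23.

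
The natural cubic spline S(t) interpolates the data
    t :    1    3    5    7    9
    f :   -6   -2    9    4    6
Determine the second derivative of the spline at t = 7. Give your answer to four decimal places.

4.7143

With σ_i denoting the second derivative at x_i, h_i = 2, 2, 2, 2, and Δ_i = (y_(i+1) − y_i)/h_i = 2, 11/2, -5/2, 1:
  2·σ_0 + 8·σ_1 + 2·σ_2 = 6(Δ_1 - Δ_0) = 21
  2·σ_1 + 8·σ_2 + 2·σ_3 = 6(Δ_2 - Δ_1) = -48
  2·σ_2 + 8·σ_3 + 2·σ_4 = 6(Δ_3 - Δ_2) = 21
Natural end conditions: σ_0 = σ_4 = 0.
Hence σ_0 = 0, σ_1 = 33/7, σ_2 = -117/14, σ_3 = 33/7, σ_4 = 0.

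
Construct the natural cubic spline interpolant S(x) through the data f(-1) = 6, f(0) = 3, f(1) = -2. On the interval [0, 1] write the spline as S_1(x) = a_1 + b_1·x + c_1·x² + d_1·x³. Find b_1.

With M_i denoting the second derivative at x_i, h_i = 1, 1, and Δ_i = (y_(i+1) − y_i)/h_i = -3, -5:
  1·M_0 + 4·M_1 + 1·M_2 = 6(Δ_1 - Δ_0) = -12
Natural end conditions: M_0 = M_2 = 0.
Solving: M_0 = 0, M_1 = -3, M_2 = 0.
On [0, 1], with S_1(x) = a_1 + b_1·x + c_1·x² + d_1·x³: c_1 = M_1/2 = -3/2, d_1 = (M_2 - M_1)/(6h_1) = 1/2, b_1 = Δ_1 - h_1(2M_1 + M_2)/6 = -4.

-4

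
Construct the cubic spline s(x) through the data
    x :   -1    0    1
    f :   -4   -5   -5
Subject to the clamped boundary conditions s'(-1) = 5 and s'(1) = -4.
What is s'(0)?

With M_i denoting the second derivative at x_i, h_i = 1, 1, and Δ_i = (y_(i+1) − y_i)/h_i = -1, 0:
  1·M_0 + 4·M_1 + 1·M_2 = 6(Δ_1 - Δ_0) = 6
Clamped end conditions give two more equations: 2h_0·M_0 + h_0·M_1 = 6(Δ_0 - s'(-1)) = -36 and h_1·M_1 + 2h_1·M_2 = 6(s'(1) - Δ_1) = -24.
Solving: M_0 = -24, M_1 = 12, M_2 = -18.
On [0, 1], s'(x) = b_1 + 2c_1·x + 3d_1·x² with b_1 = Δ_1 - h_1(2M_1 + M_2)/6 = -1, c_1 = M_1/2 = 6, d_1 = (M_2 - M_1)/(6h_1) = -5. So s'(0) = -1.

-1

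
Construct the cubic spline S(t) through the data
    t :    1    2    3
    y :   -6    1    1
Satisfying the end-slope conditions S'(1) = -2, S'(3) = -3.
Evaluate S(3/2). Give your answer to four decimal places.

-3.5625

Let m_i = S''(x_i). Step sizes h_i = 1, 1; slopes of the chords Δ_i = (y_(i+1) - y_i)/h_i = 7, 0.
  1·m_0 + 4·m_1 + 1·m_2 = 6(Δ_1 - Δ_0) = -42
Clamped end conditions give two more equations: 2h_0·m_0 + h_0·m_1 = 6(Δ_0 - S'(1)) = 54 and h_1·m_1 + 2h_1·m_2 = 6(S'(3) - Δ_1) = -18.
Solving: m_0 = 37, m_1 = -20, m_2 = 1.
On [1, 2], S(t) = -6 - 2·(t - 1) + 37/2·(t - 1)² - 19/2·(t - 1)³.
With (t - 1) = 1/2: S(3/2) = -57/16.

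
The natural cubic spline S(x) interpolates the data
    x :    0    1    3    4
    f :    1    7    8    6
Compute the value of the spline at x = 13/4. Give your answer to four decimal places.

Let m_i = S''(x_i). Step sizes h_i = 1, 2, 1; slopes of the chords Δ_i = (y_(i+1) - y_i)/h_i = 6, 1/2, -2.
  1·m_0 + 6·m_1 + 2·m_2 = 6(Δ_1 - Δ_0) = -33
  2·m_1 + 6·m_2 + 1·m_3 = 6(Δ_2 - Δ_1) = -15
Natural end conditions: m_0 = m_3 = 0.
Hence m_0 = 0, m_1 = -21/4, m_2 = -3/4, m_3 = 0.
On [3, 4], S(x) = 8 - 7/4·(x - 3) - 3/8·(x - 3)² + 1/8·(x - 3)³.
With (x - 3) = 1/4: S(13/4) = 3861/512.

7.5410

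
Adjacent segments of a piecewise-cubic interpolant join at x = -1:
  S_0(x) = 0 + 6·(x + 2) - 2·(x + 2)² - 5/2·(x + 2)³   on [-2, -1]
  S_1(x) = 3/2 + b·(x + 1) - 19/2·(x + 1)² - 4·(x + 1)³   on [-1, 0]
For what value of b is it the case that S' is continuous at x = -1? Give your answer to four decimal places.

S_0'(x) = 6 - 4·(x + 2) - 15/2·(x + 2)², so S_0'(-1) = -11/2. On the right, S_1'(-1) = b, so b = -11/2.

-5.5000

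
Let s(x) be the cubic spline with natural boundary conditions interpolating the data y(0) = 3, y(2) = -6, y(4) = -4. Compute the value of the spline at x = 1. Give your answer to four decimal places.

Let M_i = s''(x_i). Step sizes h_i = 2, 2; slopes of the chords Δ_i = (y_(i+1) - y_i)/h_i = -9/2, 1.
  2·M_0 + 8·M_1 + 2·M_2 = 6(Δ_1 - Δ_0) = 33
Natural end conditions: M_0 = M_2 = 0.
Hence M_0 = 0, M_1 = 33/8, M_2 = 0.
On [0, 2], s(x) = 3 - 47/8·x + 0·x² + 11/32·x³.
With x = 1: s(1) = -81/32.

-2.5313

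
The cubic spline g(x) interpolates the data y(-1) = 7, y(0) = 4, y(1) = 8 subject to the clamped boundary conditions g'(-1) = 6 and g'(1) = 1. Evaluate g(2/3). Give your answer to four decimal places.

6.7407

Write M_i for g''(x_i). With h_i = 1, 1 and divided differences Δ_i = -3, 4, the continuity of g' gives the tridiagonal system
  1·M_0 + 4·M_1 + 1·M_2 = 6(Δ_1 - Δ_0) = 42
Clamped end conditions give two more equations: 2h_0·M_0 + h_0·M_1 = 6(Δ_0 - g'(-1)) = -54 and h_1·M_1 + 2h_1·M_2 = 6(g'(1) - Δ_1) = -18.
Forward elimination and back-substitution give M_0 = -40, M_1 = 26, M_2 = -22.
On [0, 1], g(x) = 4 - 1·x + 13·x² - 8·x³.
With x = 2/3: g(2/3) = 182/27.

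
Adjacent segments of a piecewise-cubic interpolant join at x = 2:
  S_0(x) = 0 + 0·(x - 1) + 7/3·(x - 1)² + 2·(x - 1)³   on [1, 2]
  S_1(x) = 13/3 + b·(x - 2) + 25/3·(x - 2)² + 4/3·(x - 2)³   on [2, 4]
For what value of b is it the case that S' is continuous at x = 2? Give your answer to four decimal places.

10.6667

S_0'(x) = 0 + 14/3·(x - 1) + 6·(x - 1)², so S_0'(2) = 32/3. On the right, S_1'(2) = b, so b = 32/3.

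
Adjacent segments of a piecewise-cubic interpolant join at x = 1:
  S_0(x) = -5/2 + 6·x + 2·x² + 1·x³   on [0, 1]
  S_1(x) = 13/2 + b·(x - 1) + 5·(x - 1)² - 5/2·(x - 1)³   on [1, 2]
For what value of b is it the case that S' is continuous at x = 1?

13

S_0'(x) = 6 + 4·x + 3·x², so S_0'(1) = 13. On the right, S_1'(1) = b, so b = 13.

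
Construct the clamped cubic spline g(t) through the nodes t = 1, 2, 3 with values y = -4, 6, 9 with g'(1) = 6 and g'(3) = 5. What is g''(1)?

22

Put σ_i = g'' at the i-th knot. Here h = (1, 1) and Δ = (10, 3), so the interior equations h_(i-1)·σ_(i-1) + 2(h_(i-1)+h_i)·σ_i + h_i·σ_(i+1) = 6(Δ_i − Δ_(i-1)) read
  1·σ_0 + 4·σ_1 + 1·σ_2 = 6(Δ_1 - Δ_0) = -42
Clamped end conditions give two more equations: 2h_0·σ_0 + h_0·σ_1 = 6(Δ_0 - g'(1)) = 24 and h_1·σ_1 + 2h_1·σ_2 = 6(g'(3) - Δ_1) = 12.
Hence σ_0 = 22, σ_1 = -20, σ_2 = 16.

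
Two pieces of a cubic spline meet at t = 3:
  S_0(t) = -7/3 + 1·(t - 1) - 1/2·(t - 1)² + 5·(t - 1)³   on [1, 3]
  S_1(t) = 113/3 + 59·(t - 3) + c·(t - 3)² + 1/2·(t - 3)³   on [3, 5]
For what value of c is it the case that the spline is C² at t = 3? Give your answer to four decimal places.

29.5000

S_0''(t) = -1 + 30·(t - 1), so S_0''(3) = 59. On the right, S_1''(3) = 2c, so c = 59/2.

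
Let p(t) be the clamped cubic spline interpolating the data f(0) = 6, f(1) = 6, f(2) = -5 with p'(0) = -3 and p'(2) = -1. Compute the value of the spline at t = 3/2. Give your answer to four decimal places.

Put σ_i = p'' at the i-th knot. Here h = (1, 1) and Δ = (0, -11), so the interior equations h_(i-1)·σ_(i-1) + 2(h_(i-1)+h_i)·σ_i + h_i·σ_(i+1) = 6(Δ_i − Δ_(i-1)) read
  1·σ_0 + 4·σ_1 + 1·σ_2 = 6(Δ_1 - Δ_0) = -66
Clamped end conditions give two more equations: 2h_0·σ_0 + h_0·σ_1 = 6(Δ_0 - p'(0)) = 18 and h_1·σ_1 + 2h_1·σ_2 = 6(p'(2) - Δ_1) = 60.
Hence σ_0 = 53/2, σ_1 = -35, σ_2 = 95/2.
On [1, 2], p(t) = 6 - 29/4·(t - 1) - 35/2·(t - 1)² + 55/4·(t - 1)³.
With (t - 1) = 1/2: p(3/2) = -9/32.

-0.2813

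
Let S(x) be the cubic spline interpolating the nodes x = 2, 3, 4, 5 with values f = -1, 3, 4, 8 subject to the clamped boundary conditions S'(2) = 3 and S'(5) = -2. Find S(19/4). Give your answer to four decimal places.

Let M_i = S''(x_i). Step sizes h_i = 1, 1, 1; slopes of the chords Δ_i = (y_(i+1) - y_i)/h_i = 4, 1, 4.
  1·M_0 + 4·M_1 + 1·M_2 = 6(Δ_1 - Δ_0) = -18
  1·M_1 + 4·M_2 + 1·M_3 = 6(Δ_2 - Δ_1) = 18
Clamped end conditions give two more equations: 2h_0·M_0 + h_0·M_1 = 6(Δ_0 - S'(2)) = 6 and h_2·M_2 + 2h_2·M_3 = 6(S'(5) - Δ_2) = -36.
Solving the tridiagonal system: M_0 = 118/15, M_1 = -146/15, M_2 = 196/15, M_3 = -368/15.
On [4, 5], S(x) = 4 + 56/15·(x - 4) + 98/15·(x - 4)² - 94/15·(x - 4)³.
With (x - 4) = 3/4: S(19/4) = 1253/160.

7.8313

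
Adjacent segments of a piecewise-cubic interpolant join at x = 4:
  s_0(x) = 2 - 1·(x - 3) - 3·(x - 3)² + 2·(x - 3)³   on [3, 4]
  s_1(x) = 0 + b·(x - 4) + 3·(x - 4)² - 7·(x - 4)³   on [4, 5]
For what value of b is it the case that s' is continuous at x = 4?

-1

s_0'(x) = -1 - 6·(x - 3) + 6·(x - 3)², so s_0'(4) = -1. On the right, s_1'(4) = b, so b = -1.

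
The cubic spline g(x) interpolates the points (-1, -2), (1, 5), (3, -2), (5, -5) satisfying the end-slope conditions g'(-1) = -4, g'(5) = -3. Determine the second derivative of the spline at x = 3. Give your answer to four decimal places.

Let σ_i = g''(x_i). Step sizes h_i = 2, 2, 2; slopes of the chords Δ_i = (y_(i+1) - y_i)/h_i = 7/2, -7/2, -3/2.
  2·σ_0 + 8·σ_1 + 2·σ_2 = 6(Δ_1 - Δ_0) = -42
  2·σ_1 + 8·σ_2 + 2·σ_3 = 6(Δ_2 - Δ_1) = 12
Clamped end conditions give two more equations: 2h_0·σ_0 + h_0·σ_1 = 6(Δ_0 - g'(-1)) = 45 and h_2·σ_2 + 2h_2·σ_3 = 6(g'(5) - Δ_2) = -9.
Solving: σ_0 = 499/30, σ_1 = -323/30, σ_2 = 163/30, σ_3 = -149/30.

5.4333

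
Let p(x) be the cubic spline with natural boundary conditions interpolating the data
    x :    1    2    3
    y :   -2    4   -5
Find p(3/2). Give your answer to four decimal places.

With m_i denoting the second derivative at x_i, h_i = 1, 1, and Δ_i = (y_(i+1) − y_i)/h_i = 6, -9:
  1·m_0 + 4·m_1 + 1·m_2 = 6(Δ_1 - Δ_0) = -90
Natural end conditions: m_0 = m_2 = 0.
Solving: m_0 = 0, m_1 = -45/2, m_2 = 0.
On [1, 2], p(x) = -2 + 39/4·(x - 1) + 0·(x - 1)² - 15/4·(x - 1)³.
With (x - 1) = 1/2: p(3/2) = 77/32.

2.4063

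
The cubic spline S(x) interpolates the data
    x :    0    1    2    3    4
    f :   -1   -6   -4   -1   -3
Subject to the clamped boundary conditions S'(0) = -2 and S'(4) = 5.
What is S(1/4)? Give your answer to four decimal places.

-1.9227

Put M_i = S'' at the i-th knot. Here h = (1, 1, 1, 1) and Δ = (-5, 2, 3, -2), so the interior equations h_(i-1)·M_(i-1) + 2(h_(i-1)+h_i)·M_i + h_i·M_(i+1) = 6(Δ_i − Δ_(i-1)) read
  1·M_0 + 4·M_1 + 1·M_2 = 6(Δ_1 - Δ_0) = 42
  1·M_1 + 4·M_2 + 1·M_3 = 6(Δ_2 - Δ_1) = 6
  1·M_2 + 4·M_3 + 1·M_4 = 6(Δ_3 - Δ_2) = -30
Clamped end conditions give two more equations: 2h_0·M_0 + h_0·M_1 = 6(Δ_0 - S'(0)) = -18 and h_3·M_3 + 2h_3·M_4 = 6(S'(4) - Δ_3) = 42.
Solving the tridiagonal system: M_0 = -449/28, M_1 = 197/14, M_2 = 7/4, M_3 = -211/14, M_4 = 799/28.
On [0, 1], S(x) = -1 - 2·x - 449/56·x² + 281/56·x³.
With x = 1/4: S(1/4) = -6891/3584.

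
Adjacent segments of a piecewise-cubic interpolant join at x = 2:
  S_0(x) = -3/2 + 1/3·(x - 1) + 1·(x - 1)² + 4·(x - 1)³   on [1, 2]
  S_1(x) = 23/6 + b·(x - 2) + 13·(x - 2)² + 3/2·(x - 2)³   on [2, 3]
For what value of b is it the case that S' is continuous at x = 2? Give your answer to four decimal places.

14.3333

S_0'(x) = 1/3 + 2·(x - 1) + 12·(x - 1)², so S_0'(2) = 43/3. On the right, S_1'(2) = b, so b = 43/3.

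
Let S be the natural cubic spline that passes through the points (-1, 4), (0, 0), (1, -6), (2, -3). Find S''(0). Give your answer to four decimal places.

With M_i denoting the second derivative at x_i, h_i = 1, 1, 1, and Δ_i = (y_(i+1) − y_i)/h_i = -4, -6, 3:
  1·M_0 + 4·M_1 + 1·M_2 = 6(Δ_1 - Δ_0) = -12
  1·M_1 + 4·M_2 + 1·M_3 = 6(Δ_2 - Δ_1) = 54
Natural end conditions: M_0 = M_3 = 0.
Solving the tridiagonal system: M_0 = 0, M_1 = -34/5, M_2 = 76/5, M_3 = 0.

-6.8000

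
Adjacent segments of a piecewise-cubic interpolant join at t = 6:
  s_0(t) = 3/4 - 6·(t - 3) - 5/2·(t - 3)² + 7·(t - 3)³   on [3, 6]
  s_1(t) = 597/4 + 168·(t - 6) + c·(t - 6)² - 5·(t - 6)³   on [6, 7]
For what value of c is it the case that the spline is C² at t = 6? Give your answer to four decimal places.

60.5000

s_0''(t) = -5 + 42·(t - 3), so s_0''(6) = 121. On the right, s_1''(6) = 2c, so c = 121/2.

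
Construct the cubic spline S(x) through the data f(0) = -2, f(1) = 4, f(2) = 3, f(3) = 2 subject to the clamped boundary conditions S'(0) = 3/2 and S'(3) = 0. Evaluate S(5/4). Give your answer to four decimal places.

4.5234

With m_i denoting the second derivative at x_i, h_i = 1, 1, 1, and Δ_i = (y_(i+1) − y_i)/h_i = 6, -1, -1:
  1·m_0 + 4·m_1 + 1·m_2 = 6(Δ_1 - Δ_0) = -42
  1·m_1 + 4·m_2 + 1·m_3 = 6(Δ_2 - Δ_1) = 0
Clamped end conditions give two more equations: 2h_0·m_0 + h_0·m_1 = 6(Δ_0 - S'(0)) = 27 and h_2·m_2 + 2h_2·m_3 = 6(S'(3) - Δ_2) = 6.
Forward elimination and back-substitution give m_0 = 22, m_1 = -17, m_2 = 4, m_3 = 1.
On [1, 2], S(x) = 4 + 4·(x - 1) - 17/2·(x - 1)² + 7/2·(x - 1)³.
With (x - 1) = 1/4: S(5/4) = 579/128.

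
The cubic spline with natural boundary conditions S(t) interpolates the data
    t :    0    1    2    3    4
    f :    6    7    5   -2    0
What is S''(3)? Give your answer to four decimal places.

Write σ_i for S''(x_i). With h_i = 1, 1, 1, 1 and divided differences Δ_i = 1, -2, -7, 2, the continuity of S' gives the tridiagonal system
  1·σ_0 + 4·σ_1 + 1·σ_2 = 6(Δ_1 - Δ_0) = -18
  1·σ_1 + 4·σ_2 + 1·σ_3 = 6(Δ_2 - Δ_1) = -30
  1·σ_2 + 4·σ_3 + 1·σ_4 = 6(Δ_3 - Δ_2) = 54
Natural end conditions: σ_0 = σ_4 = 0.
Solving: σ_0 = 0, σ_1 = -12/7, σ_2 = -78/7, σ_3 = 114/7, σ_4 = 0.

16.2857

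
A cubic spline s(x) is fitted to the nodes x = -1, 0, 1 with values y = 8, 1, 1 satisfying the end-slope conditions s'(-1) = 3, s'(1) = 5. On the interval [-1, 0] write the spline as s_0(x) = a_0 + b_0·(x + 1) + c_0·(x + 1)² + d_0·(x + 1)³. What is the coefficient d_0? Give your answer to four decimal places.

9.7500

Put m_i = s'' at the i-th knot. Here h = (1, 1) and Δ = (-7, 0), so the interior equations h_(i-1)·m_(i-1) + 2(h_(i-1)+h_i)·m_i + h_i·m_(i+1) = 6(Δ_i − Δ_(i-1)) read
  1·m_0 + 4·m_1 + 1·m_2 = 6(Δ_1 - Δ_0) = 42
Clamped end conditions give two more equations: 2h_0·m_0 + h_0·m_1 = 6(Δ_0 - s'(-1)) = -60 and h_1·m_1 + 2h_1·m_2 = 6(s'(1) - Δ_1) = 30.
Hence m_0 = -79/2, m_1 = 19, m_2 = 11/2.
On [-1, 0], with s_0(x) = a_0 + b_0·(x + 1) + c_0·(x + 1)² + d_0·(x + 1)³: c_0 = m_0/2 = -79/4, d_0 = (m_1 - m_0)/(6h_0) = 39/4, b_0 = Δ_0 - h_0(2m_0 + m_1)/6 = 3.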